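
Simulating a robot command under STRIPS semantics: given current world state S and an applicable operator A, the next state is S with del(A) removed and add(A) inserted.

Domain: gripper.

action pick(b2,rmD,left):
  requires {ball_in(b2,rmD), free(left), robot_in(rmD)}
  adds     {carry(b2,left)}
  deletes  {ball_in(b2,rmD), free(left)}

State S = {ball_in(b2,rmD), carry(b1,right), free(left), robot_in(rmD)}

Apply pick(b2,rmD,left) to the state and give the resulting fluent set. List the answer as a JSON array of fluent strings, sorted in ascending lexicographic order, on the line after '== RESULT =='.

Progress:
  pre ⊆ S: {ball_in(b2,rmD), free(left), robot_in(rmD)} ⊆ S  — applicable
  S \ del = {carry(b1,right), robot_in(rmD)}
  ∪ add   = {carry(b1,right), carry(b2,left), robot_in(rmD)}

== RESULT ==
["carry(b1,right)", "carry(b2,left)", "robot_in(rmD)"]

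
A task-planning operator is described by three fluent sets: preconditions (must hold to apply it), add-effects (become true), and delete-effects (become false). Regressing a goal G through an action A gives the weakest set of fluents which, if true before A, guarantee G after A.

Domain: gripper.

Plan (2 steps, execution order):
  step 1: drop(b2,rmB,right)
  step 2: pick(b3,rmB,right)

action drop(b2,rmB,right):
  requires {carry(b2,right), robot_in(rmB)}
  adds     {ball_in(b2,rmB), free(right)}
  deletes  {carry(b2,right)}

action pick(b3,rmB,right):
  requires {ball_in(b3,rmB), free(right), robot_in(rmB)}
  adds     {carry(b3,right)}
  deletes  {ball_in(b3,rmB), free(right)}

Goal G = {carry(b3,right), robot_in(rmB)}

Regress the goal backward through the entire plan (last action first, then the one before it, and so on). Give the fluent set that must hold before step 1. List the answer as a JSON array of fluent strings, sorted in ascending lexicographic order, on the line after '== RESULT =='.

Work backward from the goal:
  through step 2 (pick(b3,rmB,right)): drop {carry(b3,right)}, keep {robot_in(rmB)}, require {ball_in(b3,rmB), free(right), robot_in(rmB)}
    → {ball_in(b3,rmB), free(right), robot_in(rmB)}
  through step 1 (drop(b2,rmB,right)): drop {free(right)}, keep {ball_in(b3,rmB), robot_in(rmB)}, require {carry(b2,right), robot_in(rmB)}
    → {ball_in(b3,rmB), carry(b2,right), robot_in(rmB)}

== RESULT ==
["ball_in(b3,rmB)", "carry(b2,right)", "robot_in(rmB)"]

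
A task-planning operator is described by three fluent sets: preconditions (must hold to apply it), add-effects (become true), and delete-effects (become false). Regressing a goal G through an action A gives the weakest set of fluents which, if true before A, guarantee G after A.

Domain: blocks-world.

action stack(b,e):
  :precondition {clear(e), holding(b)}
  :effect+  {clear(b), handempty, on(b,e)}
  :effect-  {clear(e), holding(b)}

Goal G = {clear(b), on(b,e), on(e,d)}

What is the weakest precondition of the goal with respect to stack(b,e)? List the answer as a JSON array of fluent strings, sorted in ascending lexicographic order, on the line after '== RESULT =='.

Regress:
  G ∩ del = {}  (empty — regression defined)
  G \ add = {clear(b), on(b,e), on(e,d)} \ {clear(b), handempty, on(b,e)} = {on(e,d)}
  ∪ pre   = {on(e,d)} ∪ {clear(e), holding(b)}
          = {clear(e), holding(b), on(e,d)}

== RESULT ==
["clear(e)", "holding(b)", "on(e,d)"]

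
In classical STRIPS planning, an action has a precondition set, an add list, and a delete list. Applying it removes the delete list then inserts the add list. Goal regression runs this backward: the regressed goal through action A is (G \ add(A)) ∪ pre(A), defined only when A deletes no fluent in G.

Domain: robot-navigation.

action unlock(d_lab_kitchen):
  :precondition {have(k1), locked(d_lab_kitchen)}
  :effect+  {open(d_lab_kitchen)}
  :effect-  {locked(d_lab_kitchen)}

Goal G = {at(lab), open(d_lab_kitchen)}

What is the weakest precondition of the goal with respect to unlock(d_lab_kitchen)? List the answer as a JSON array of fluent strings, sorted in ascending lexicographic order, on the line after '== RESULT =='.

Regress:
  G ∩ del = {}  (empty — regression defined)
  G \ add = {at(lab), open(d_lab_kitchen)} \ {open(d_lab_kitchen)} = {at(lab)}
  ∪ pre   = {at(lab)} ∪ {have(k1), locked(d_lab_kitchen)}
          = {at(lab), have(k1), locked(d_lab_kitchen)}

== RESULT ==
["at(lab)", "have(k1)", "locked(d_lab_kitchen)"]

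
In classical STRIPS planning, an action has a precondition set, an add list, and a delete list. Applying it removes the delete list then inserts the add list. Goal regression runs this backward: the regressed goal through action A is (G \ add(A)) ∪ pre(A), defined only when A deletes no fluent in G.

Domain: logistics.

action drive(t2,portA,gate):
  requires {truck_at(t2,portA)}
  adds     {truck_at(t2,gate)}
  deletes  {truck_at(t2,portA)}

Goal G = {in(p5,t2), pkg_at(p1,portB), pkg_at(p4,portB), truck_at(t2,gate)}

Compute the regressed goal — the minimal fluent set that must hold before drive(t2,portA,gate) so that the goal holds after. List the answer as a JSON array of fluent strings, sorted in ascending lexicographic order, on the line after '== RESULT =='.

Compute (G \ add) ∪ pre:
  G ∩ del = {}  (empty — regression defined)
  G \ add = {in(p5,t2), pkg_at(p1,portB), pkg_at(p4,portB), truck_at(t2,gate)} \ {truck_at(t2,gate)} = {in(p5,t2), pkg_at(p1,portB), pkg_at(p4,portB)}
  ∪ pre   = {in(p5,t2), pkg_at(p1,portB), pkg_at(p4,portB)} ∪ {truck_at(t2,portA)}
          = {in(p5,t2), pkg_at(p1,portB), pkg_at(p4,portB), truck_at(t2,portA)}

== RESULT ==
["in(p5,t2)", "pkg_at(p1,portB)", "pkg_at(p4,portB)", "truck_at(t2,portA)"]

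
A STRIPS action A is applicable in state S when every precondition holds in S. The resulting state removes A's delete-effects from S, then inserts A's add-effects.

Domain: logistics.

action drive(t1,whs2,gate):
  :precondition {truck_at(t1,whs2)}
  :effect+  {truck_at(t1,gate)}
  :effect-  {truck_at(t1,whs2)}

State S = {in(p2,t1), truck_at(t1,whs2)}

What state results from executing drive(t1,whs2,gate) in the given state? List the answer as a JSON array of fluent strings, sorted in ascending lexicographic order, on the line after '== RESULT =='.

Progress:
  pre ⊆ S: {truck_at(t1,whs2)} ⊆ S  — applicable
  S \ del = {in(p2,t1)}
  ∪ add   = {in(p2,t1), truck_at(t1,gate)}

== RESULT ==
["in(p2,t1)", "truck_at(t1,gate)"]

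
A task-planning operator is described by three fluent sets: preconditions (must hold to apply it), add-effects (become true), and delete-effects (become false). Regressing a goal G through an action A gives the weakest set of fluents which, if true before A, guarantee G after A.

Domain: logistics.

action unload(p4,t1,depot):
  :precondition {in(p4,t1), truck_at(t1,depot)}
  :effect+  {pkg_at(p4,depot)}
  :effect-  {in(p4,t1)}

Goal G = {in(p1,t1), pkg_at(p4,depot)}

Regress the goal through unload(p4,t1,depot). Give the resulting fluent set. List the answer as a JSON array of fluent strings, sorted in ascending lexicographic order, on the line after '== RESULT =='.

Compute (G \ add) ∪ pre:
  G ∩ del = {}  (empty — regression defined)
  G \ add = {in(p1,t1), pkg_at(p4,depot)} \ {pkg_at(p4,depot)} = {in(p1,t1)}
  ∪ pre   = {in(p1,t1)} ∪ {in(p4,t1), truck_at(t1,depot)}
          = {in(p1,t1), in(p4,t1), truck_at(t1,depot)}

== RESULT ==
["in(p1,t1)", "in(p4,t1)", "truck_at(t1,depot)"]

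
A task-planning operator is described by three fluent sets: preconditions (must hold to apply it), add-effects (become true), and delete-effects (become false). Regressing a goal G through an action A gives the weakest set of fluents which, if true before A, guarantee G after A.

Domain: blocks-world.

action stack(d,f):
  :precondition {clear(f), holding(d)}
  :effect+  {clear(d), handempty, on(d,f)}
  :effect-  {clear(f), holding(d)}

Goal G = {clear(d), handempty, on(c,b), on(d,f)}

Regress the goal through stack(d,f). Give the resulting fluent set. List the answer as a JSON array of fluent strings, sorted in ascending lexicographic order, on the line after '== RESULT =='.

Compute (G \ add) ∪ pre:
  G ∩ del = {}  (empty — regression defined)
  G \ add = {clear(d), handempty, on(c,b), on(d,f)} \ {clear(d), handempty, on(d,f)} = {on(c,b)}
  ∪ pre   = {on(c,b)} ∪ {clear(f), holding(d)}
          = {clear(f), holding(d), on(c,b)}

== RESULT ==
["clear(f)", "holding(d)", "on(c,b)"]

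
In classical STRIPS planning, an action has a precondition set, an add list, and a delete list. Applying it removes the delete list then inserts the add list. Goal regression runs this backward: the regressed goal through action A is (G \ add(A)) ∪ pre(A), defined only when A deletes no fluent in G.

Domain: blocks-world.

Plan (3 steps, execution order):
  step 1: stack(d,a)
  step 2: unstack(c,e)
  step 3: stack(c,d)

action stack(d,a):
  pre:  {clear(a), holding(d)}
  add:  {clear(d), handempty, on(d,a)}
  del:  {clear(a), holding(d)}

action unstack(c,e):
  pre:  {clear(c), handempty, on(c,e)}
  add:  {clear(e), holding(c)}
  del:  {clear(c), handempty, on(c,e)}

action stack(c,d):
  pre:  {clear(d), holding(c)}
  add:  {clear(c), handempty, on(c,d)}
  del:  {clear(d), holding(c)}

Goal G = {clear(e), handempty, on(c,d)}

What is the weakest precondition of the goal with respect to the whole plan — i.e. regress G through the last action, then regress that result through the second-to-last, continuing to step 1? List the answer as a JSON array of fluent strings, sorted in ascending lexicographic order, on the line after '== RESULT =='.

Work backward from the goal:
  through step 3 (stack(c,d)): drop {handempty, on(c,d)}, keep {clear(e)}, require {clear(d), holding(c)}
    → {clear(d), clear(e), holding(c)}
  through step 2 (unstack(c,e)): drop {clear(e), holding(c)}, keep {clear(d)}, require {clear(c), handempty, on(c,e)}
    → {clear(c), clear(d), handempty, on(c,e)}
  through step 1 (stack(d,a)): drop {clear(d), handempty}, keep {clear(c), on(c,e)}, require {clear(a), holding(d)}
    → {clear(a), clear(c), holding(d), on(c,e)}

== RESULT ==
["clear(a)", "clear(c)", "holding(d)", "on(c,e)"]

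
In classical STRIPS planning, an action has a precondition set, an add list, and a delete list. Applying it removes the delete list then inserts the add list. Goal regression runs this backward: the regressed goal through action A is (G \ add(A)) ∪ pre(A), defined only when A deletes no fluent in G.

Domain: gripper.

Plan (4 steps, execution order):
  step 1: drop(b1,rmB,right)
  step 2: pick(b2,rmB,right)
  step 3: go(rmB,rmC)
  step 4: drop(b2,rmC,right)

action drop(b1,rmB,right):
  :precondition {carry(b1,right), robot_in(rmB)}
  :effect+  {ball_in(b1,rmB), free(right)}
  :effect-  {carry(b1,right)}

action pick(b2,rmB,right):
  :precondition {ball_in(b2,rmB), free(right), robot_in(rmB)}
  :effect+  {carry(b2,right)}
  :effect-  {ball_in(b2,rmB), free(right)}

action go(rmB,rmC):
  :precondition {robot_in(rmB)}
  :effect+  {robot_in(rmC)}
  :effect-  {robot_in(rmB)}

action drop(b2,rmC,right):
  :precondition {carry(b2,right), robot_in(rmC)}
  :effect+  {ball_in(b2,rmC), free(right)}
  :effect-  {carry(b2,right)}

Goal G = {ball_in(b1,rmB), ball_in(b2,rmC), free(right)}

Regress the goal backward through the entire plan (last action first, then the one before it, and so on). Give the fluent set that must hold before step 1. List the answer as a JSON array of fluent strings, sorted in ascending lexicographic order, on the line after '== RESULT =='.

Regress step by step:
  through step 4 (drop(b2,rmC,right)): drop {ball_in(b2,rmC), free(right)}, keep {ball_in(b1,rmB)}, require {carry(b2,right), robot_in(rmC)}
    → {ball_in(b1,rmB), carry(b2,right), robot_in(rmC)}
  through step 3 (go(rmB,rmC)): drop {robot_in(rmC)}, keep {ball_in(b1,rmB), carry(b2,right)}, require {robot_in(rmB)}
    → {ball_in(b1,rmB), carry(b2,right), robot_in(rmB)}
  through step 2 (pick(b2,rmB,right)): drop {carry(b2,right)}, keep {ball_in(b1,rmB), robot_in(rmB)}, require {ball_in(b2,rmB), free(right), robot_in(rmB)}
    → {ball_in(b1,rmB), ball_in(b2,rmB), free(right), robot_in(rmB)}
  through step 1 (drop(b1,rmB,right)): drop {ball_in(b1,rmB), free(right)}, keep {ball_in(b2,rmB), robot_in(rmB)}, require {carry(b1,right), robot_in(rmB)}
    → {ball_in(b2,rmB), carry(b1,right), robot_in(rmB)}

== RESULT ==
["ball_in(b2,rmB)", "carry(b1,right)", "robot_in(rmB)"]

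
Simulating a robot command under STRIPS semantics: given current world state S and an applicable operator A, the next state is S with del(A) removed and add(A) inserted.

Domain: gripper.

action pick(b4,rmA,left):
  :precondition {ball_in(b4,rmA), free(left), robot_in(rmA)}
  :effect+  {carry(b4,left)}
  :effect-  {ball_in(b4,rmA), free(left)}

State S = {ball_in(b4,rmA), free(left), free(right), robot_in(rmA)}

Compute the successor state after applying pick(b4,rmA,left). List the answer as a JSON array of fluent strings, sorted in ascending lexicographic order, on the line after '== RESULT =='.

Progress:
  pre ⊆ S: {ball_in(b4,rmA), free(left), robot_in(rmA)} ⊆ S  — applicable
  S \ del = {free(right), robot_in(rmA)}
  ∪ add   = {carry(b4,left), free(right), robot_in(rmA)}

== RESULT ==
["carry(b4,left)", "free(right)", "robot_in(rmA)"]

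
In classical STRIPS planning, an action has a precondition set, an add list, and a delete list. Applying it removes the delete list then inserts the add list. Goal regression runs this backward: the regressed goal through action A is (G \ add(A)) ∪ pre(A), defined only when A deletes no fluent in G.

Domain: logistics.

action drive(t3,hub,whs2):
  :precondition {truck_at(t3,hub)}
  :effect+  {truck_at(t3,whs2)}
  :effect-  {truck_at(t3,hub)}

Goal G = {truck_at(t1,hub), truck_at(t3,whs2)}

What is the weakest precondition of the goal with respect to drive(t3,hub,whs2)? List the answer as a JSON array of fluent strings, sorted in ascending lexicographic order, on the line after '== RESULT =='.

Compute (G \ add) ∪ pre:
  G ∩ del = {}  (empty — regression defined)
  G \ add = {truck_at(t1,hub), truck_at(t3,whs2)} \ {truck_at(t3,whs2)} = {truck_at(t1,hub)}
  ∪ pre   = {truck_at(t1,hub)} ∪ {truck_at(t3,hub)}
          = {truck_at(t1,hub), truck_at(t3,hub)}

== RESULT ==
["truck_at(t1,hub)", "truck_at(t3,hub)"]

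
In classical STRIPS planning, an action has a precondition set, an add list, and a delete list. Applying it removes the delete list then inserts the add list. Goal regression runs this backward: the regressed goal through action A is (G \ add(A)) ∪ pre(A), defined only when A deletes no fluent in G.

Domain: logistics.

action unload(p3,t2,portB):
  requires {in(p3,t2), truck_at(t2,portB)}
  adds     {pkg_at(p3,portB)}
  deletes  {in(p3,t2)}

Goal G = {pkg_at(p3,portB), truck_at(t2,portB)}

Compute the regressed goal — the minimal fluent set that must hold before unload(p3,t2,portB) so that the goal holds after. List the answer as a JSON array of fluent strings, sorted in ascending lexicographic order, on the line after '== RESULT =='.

Regress:
  G ∩ del = {}  (empty — regression defined)
  G \ add = {pkg_at(p3,portB), truck_at(t2,portB)} \ {pkg_at(p3,portB)} = {truck_at(t2,portB)}
  ∪ pre   = {truck_at(t2,portB)} ∪ {in(p3,t2), truck_at(t2,portB)}
          = {in(p3,t2), truck_at(t2,portB)}

== RESULT ==
["in(p3,t2)", "truck_at(t2,portB)"]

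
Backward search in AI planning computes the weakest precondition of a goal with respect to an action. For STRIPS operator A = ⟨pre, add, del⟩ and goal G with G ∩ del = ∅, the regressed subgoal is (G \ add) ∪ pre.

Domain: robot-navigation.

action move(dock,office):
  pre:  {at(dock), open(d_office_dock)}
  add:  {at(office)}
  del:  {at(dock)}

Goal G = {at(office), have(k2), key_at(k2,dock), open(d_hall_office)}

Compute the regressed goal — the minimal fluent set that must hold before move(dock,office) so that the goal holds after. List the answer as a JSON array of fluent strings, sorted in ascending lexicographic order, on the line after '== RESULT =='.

Regress:
  G ∩ del = {}  (empty — regression defined)
  G \ add = {at(office), have(k2), key_at(k2,dock), open(d_hall_office)} \ {at(office)} = {have(k2), key_at(k2,dock), open(d_hall_office)}
  ∪ pre   = {have(k2), key_at(k2,dock), open(d_hall_office)} ∪ {at(dock), open(d_office_dock)}
          = {at(dock), have(k2), key_at(k2,dock), open(d_hall_office), open(d_office_dock)}

== RESULT ==
["at(dock)", "have(k2)", "key_at(k2,dock)", "open(d_hall_office)", "open(d_office_dock)"]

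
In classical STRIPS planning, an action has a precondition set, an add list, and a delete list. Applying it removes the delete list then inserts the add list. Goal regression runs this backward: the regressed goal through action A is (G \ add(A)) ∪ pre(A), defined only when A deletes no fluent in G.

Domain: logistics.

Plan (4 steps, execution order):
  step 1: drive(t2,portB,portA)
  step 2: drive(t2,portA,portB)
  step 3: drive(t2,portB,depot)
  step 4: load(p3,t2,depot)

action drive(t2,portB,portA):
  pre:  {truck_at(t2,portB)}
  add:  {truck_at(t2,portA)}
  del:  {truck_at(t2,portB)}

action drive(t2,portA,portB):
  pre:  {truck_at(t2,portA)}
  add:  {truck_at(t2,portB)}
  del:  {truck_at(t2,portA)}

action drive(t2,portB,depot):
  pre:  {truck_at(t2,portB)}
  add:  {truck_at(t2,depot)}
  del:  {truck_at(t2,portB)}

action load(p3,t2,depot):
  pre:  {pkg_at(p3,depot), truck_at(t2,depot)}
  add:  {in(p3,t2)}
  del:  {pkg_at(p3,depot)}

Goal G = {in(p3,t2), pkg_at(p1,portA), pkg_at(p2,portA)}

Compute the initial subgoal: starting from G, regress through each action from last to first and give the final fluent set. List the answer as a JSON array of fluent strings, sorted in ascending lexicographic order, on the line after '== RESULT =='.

Regress step by step:
  through step 4 (load(p3,t2,depot)): drop {in(p3,t2)}, keep {pkg_at(p1,portA), pkg_at(p2,portA)}, require {pkg_at(p3,depot), truck_at(t2,depot)}
    → {pkg_at(p1,portA), pkg_at(p2,portA), pkg_at(p3,depot), truck_at(t2,depot)}
  through step 3 (drive(t2,portB,depot)): drop {truck_at(t2,depot)}, keep {pkg_at(p1,portA), pkg_at(p2,portA), pkg_at(p3,depot)}, require {truck_at(t2,portB)}
    → {pkg_at(p1,portA), pkg_at(p2,portA), pkg_at(p3,depot), truck_at(t2,portB)}
  through step 2 (drive(t2,portA,portB)): drop {truck_at(t2,portB)}, keep {pkg_at(p1,portA), pkg_at(p2,portA), pkg_at(p3,depot)}, require {truck_at(t2,portA)}
    → {pkg_at(p1,portA), pkg_at(p2,portA), pkg_at(p3,depot), truck_at(t2,portA)}
  through step 1 (drive(t2,portB,portA)): drop {truck_at(t2,portA)}, keep {pkg_at(p1,portA), pkg_at(p2,portA), pkg_at(p3,depot)}, require {truck_at(t2,portB)}
    → {pkg_at(p1,portA), pkg_at(p2,portA), pkg_at(p3,depot), truck_at(t2,portB)}

== RESULT ==
["pkg_at(p1,portA)", "pkg_at(p2,portA)", "pkg_at(p3,depot)", "truck_at(t2,portB)"]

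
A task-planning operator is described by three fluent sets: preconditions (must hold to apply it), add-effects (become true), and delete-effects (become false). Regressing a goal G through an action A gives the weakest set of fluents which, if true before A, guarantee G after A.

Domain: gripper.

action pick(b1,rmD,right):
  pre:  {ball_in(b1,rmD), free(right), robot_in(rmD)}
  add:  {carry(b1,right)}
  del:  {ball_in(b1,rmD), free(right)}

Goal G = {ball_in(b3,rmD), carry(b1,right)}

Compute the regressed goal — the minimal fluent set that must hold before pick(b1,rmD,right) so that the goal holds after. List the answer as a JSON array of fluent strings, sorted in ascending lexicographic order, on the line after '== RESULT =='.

Compute (G \ add) ∪ pre:
  G ∩ del = {}  (empty — regression defined)
  G \ add = {ball_in(b3,rmD), carry(b1,right)} \ {carry(b1,right)} = {ball_in(b3,rmD)}
  ∪ pre   = {ball_in(b3,rmD)} ∪ {ball_in(b1,rmD), free(right), robot_in(rmD)}
          = {ball_in(b1,rmD), ball_in(b3,rmD), free(right), robot_in(rmD)}

== RESULT ==
["ball_in(b1,rmD)", "ball_in(b3,rmD)", "free(right)", "robot_in(rmD)"]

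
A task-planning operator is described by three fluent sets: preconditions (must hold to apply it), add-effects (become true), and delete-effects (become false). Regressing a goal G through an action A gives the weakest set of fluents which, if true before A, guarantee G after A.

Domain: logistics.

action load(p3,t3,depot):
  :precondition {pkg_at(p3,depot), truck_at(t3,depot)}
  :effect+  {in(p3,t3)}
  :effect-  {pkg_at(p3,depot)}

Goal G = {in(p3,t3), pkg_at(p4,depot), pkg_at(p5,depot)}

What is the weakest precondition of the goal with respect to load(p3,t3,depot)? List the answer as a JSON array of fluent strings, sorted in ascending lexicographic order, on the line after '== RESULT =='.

Regress:
  G ∩ del = {}  (empty — regression defined)
  G \ add = {in(p3,t3), pkg_at(p4,depot), pkg_at(p5,depot)} \ {in(p3,t3)} = {pkg_at(p4,depot), pkg_at(p5,depot)}
  ∪ pre   = {pkg_at(p4,depot), pkg_at(p5,depot)} ∪ {pkg_at(p3,depot), truck_at(t3,depot)}
          = {pkg_at(p3,depot), pkg_at(p4,depot), pkg_at(p5,depot), truck_at(t3,depot)}

== RESULT ==
["pkg_at(p3,depot)", "pkg_at(p4,depot)", "pkg_at(p5,depot)", "truck_at(t3,depot)"]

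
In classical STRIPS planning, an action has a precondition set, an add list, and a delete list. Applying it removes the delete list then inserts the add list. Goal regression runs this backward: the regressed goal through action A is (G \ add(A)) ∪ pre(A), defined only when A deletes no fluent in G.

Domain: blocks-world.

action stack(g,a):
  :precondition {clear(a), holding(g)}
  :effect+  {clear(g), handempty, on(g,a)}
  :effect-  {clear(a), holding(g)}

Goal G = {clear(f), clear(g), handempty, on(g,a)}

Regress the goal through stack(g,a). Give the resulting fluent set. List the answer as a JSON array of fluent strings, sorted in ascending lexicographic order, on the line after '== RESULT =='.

Compute (G \ add) ∪ pre:
  G ∩ del = {}  (empty — regression defined)
  G \ add = {clear(f), clear(g), handempty, on(g,a)} \ {clear(g), handempty, on(g,a)} = {clear(f)}
  ∪ pre   = {clear(f)} ∪ {clear(a), holding(g)}
          = {clear(a), clear(f), holding(g)}

== RESULT ==
["clear(a)", "clear(f)", "holding(g)"]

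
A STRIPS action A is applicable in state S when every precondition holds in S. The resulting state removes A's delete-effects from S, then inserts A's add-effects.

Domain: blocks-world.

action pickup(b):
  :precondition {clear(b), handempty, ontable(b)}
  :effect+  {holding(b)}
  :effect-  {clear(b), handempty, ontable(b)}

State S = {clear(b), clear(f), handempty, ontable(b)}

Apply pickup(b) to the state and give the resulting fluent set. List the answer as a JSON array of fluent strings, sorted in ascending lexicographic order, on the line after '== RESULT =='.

Compute (S \ del) ∪ add:
  pre ⊆ S: {clear(b), handempty, ontable(b)} ⊆ S  — applicable
  S \ del = {clear(f)}
  ∪ add   = {clear(f), holding(b)}

== RESULT ==
["clear(f)", "holding(b)"]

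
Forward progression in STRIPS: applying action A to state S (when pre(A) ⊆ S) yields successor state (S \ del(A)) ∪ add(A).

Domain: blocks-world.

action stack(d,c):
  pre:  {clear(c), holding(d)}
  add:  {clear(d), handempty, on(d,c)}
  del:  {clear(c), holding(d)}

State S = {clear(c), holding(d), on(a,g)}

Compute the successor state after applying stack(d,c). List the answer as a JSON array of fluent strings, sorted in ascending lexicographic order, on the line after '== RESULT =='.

Compute (S \ del) ∪ add:
  pre ⊆ S: {clear(c), holding(d)} ⊆ S  — applicable
  S \ del = {on(a,g)}
  ∪ add   = {clear(d), handempty, on(a,g), on(d,c)}

== RESULT ==
["clear(d)", "handempty", "on(a,g)", "on(d,c)"]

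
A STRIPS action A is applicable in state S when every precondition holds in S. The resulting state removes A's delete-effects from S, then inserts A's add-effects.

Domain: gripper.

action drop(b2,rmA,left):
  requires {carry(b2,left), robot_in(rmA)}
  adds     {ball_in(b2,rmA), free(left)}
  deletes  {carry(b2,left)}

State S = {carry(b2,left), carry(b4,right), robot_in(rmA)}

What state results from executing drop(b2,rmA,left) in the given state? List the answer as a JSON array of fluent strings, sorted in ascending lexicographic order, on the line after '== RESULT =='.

Compute (S \ del) ∪ add:
  pre ⊆ S: {carry(b2,left), robot_in(rmA)} ⊆ S  — applicable
  S \ del = {carry(b4,right), robot_in(rmA)}
  ∪ add   = {ball_in(b2,rmA), carry(b4,right), free(left), robot_in(rmA)}

== RESULT ==
["ball_in(b2,rmA)", "carry(b4,right)", "free(left)", "robot_in(rmA)"]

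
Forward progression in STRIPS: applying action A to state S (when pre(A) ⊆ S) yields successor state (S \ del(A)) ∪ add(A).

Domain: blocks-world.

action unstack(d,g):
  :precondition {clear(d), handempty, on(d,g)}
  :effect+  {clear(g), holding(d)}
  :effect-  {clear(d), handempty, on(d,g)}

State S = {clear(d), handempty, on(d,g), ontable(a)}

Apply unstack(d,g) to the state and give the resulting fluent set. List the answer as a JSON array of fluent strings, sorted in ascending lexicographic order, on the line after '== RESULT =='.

Progress:
  pre ⊆ S: {clear(d), handempty, on(d,g)} ⊆ S  — applicable
  S \ del = {ontable(a)}
  ∪ add   = {clear(g), holding(d), ontable(a)}

== RESULT ==
["clear(g)", "holding(d)", "ontable(a)"]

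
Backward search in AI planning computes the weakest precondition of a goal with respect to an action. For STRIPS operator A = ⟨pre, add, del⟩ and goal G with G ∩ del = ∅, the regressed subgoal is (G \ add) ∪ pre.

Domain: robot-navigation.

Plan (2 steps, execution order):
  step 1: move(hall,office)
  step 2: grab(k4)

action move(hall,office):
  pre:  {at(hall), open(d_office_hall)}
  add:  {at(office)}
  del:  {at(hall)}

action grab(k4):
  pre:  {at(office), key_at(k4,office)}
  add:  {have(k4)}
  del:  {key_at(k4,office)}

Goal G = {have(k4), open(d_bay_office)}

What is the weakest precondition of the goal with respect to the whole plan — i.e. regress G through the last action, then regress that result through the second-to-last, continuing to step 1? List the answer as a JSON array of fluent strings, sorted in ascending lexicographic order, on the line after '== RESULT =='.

Work backward from the goal:
  through step 2 (grab(k4)): drop {have(k4)}, keep {open(d_bay_office)}, require {at(office), key_at(k4,office)}
    → {at(office), key_at(k4,office), open(d_bay_office)}
  through step 1 (move(hall,office)): drop {at(office)}, keep {key_at(k4,office), open(d_bay_office)}, require {at(hall), open(d_office_hall)}
    → {at(hall), key_at(k4,office), open(d_bay_office), open(d_office_hall)}

== RESULT ==
["at(hall)", "key_at(k4,office)", "open(d_bay_office)", "open(d_office_hall)"]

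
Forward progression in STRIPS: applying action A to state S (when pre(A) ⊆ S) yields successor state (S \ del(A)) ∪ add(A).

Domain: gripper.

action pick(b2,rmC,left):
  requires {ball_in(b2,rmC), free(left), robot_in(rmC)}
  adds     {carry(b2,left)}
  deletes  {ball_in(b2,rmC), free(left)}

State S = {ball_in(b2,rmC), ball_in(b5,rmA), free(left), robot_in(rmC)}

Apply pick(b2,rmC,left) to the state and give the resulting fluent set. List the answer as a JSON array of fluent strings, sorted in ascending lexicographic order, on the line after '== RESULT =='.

Progress:
  pre ⊆ S: {ball_in(b2,rmC), free(left), robot_in(rmC)} ⊆ S  — applicable
  S \ del = {ball_in(b5,rmA), robot_in(rmC)}
  ∪ add   = {ball_in(b5,rmA), carry(b2,left), robot_in(rmC)}

== RESULT ==
["ball_in(b5,rmA)", "carry(b2,left)", "robot_in(rmC)"]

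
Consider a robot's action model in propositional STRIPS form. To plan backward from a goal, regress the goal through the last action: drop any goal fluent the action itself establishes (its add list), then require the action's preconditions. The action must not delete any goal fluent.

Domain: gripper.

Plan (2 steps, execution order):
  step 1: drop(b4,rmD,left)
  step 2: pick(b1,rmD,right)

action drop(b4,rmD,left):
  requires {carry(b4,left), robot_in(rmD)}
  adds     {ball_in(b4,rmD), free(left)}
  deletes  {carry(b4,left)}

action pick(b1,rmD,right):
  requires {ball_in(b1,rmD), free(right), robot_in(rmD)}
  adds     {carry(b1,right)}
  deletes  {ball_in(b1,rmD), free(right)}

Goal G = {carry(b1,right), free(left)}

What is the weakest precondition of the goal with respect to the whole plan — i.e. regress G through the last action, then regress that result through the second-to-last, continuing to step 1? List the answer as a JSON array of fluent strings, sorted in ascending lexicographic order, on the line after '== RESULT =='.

Work backward from the goal:
  through step 2 (pick(b1,rmD,right)): drop {carry(b1,right)}, keep {free(left)}, require {ball_in(b1,rmD), free(right), robot_in(rmD)}
    → {ball_in(b1,rmD), free(left), free(right), robot_in(rmD)}
  through step 1 (drop(b4,rmD,left)): drop {free(left)}, keep {ball_in(b1,rmD), free(right), robot_in(rmD)}, require {carry(b4,left), robot_in(rmD)}
    → {ball_in(b1,rmD), carry(b4,left), free(right), robot_in(rmD)}

== RESULT ==
["ball_in(b1,rmD)", "carry(b4,left)", "free(right)", "robot_in(rmD)"]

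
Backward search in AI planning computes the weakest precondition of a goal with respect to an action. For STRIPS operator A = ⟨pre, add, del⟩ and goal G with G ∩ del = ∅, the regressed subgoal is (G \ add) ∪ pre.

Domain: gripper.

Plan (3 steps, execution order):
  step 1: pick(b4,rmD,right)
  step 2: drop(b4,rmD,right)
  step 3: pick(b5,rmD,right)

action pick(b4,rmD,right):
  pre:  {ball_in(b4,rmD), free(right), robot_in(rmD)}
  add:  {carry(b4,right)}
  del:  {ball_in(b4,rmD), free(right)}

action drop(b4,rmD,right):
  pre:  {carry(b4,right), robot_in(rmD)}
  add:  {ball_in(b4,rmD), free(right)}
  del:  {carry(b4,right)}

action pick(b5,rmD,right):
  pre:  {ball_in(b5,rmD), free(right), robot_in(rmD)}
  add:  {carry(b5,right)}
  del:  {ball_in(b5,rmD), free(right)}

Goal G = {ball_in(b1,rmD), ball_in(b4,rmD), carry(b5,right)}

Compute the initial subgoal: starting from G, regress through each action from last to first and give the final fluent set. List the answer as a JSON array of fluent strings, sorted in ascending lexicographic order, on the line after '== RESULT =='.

Regress step by step:
  through step 3 (pick(b5,rmD,right)): drop {carry(b5,right)}, keep {ball_in(b1,rmD), ball_in(b4,rmD)}, require {ball_in(b5,rmD), free(right), robot_in(rmD)}
    → {ball_in(b1,rmD), ball_in(b4,rmD), ball_in(b5,rmD), free(right), robot_in(rmD)}
  through step 2 (drop(b4,rmD,right)): drop {ball_in(b4,rmD), free(right)}, keep {ball_in(b1,rmD), ball_in(b5,rmD), robot_in(rmD)}, require {carry(b4,right), robot_in(rmD)}
    → {ball_in(b1,rmD), ball_in(b5,rmD), carry(b4,right), robot_in(rmD)}
  through step 1 (pick(b4,rmD,right)): drop {carry(b4,right)}, keep {ball_in(b1,rmD), ball_in(b5,rmD), robot_in(rmD)}, require {ball_in(b4,rmD), free(right), robot_in(rmD)}
    → {ball_in(b1,rmD), ball_in(b4,rmD), ball_in(b5,rmD), free(right), robot_in(rmD)}

== RESULT ==
["ball_in(b1,rmD)", "ball_in(b4,rmD)", "ball_in(b5,rmD)", "free(right)", "robot_in(rmD)"]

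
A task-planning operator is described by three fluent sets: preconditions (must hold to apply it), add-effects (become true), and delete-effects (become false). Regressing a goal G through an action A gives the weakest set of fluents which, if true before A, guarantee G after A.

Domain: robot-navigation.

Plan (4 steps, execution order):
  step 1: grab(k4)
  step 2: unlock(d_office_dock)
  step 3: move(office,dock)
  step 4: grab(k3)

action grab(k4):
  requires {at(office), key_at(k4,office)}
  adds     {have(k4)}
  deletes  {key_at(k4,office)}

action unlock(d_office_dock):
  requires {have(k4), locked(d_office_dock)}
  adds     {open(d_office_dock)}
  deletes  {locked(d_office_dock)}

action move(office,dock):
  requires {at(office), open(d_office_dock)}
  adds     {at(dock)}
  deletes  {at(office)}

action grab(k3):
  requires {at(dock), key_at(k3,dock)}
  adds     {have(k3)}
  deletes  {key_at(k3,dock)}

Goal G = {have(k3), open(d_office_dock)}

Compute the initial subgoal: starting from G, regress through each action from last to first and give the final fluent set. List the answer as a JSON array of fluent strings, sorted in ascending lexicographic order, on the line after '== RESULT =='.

Regress step by step:
  through step 4 (grab(k3)): drop {have(k3)}, keep {open(d_office_dock)}, require {at(dock), key_at(k3,dock)}
    → {at(dock), key_at(k3,dock), open(d_office_dock)}
  through step 3 (move(office,dock)): drop {at(dock)}, keep {key_at(k3,dock), open(d_office_dock)}, require {at(office), open(d_office_dock)}
    → {at(office), key_at(k3,dock), open(d_office_dock)}
  through step 2 (unlock(d_office_dock)): drop {open(d_office_dock)}, keep {at(office), key_at(k3,dock)}, require {have(k4), locked(d_office_dock)}
    → {at(office), have(k4), key_at(k3,dock), locked(d_office_dock)}
  through step 1 (grab(k4)): drop {have(k4)}, keep {at(office), key_at(k3,dock), locked(d_office_dock)}, require {at(office), key_at(k4,office)}
    → {at(office), key_at(k3,dock), key_at(k4,office), locked(d_office_dock)}

== RESULT ==
["at(office)", "key_at(k3,dock)", "key_at(k4,office)", "locked(d_office_dock)"]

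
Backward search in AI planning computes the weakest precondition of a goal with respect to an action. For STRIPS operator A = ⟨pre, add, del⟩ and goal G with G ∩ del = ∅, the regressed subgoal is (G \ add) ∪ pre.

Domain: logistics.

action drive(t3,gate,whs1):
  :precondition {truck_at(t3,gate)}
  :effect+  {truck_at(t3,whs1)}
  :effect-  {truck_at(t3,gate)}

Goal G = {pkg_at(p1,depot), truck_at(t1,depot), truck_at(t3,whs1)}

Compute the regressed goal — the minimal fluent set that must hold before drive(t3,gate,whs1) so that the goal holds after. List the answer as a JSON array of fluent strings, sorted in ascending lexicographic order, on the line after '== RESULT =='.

Compute (G \ add) ∪ pre:
  G ∩ del = {}  (empty — regression defined)
  G \ add = {pkg_at(p1,depot), truck_at(t1,depot), truck_at(t3,whs1)} \ {truck_at(t3,whs1)} = {pkg_at(p1,depot), truck_at(t1,depot)}
  ∪ pre   = {pkg_at(p1,depot), truck_at(t1,depot)} ∪ {truck_at(t3,gate)}
          = {pkg_at(p1,depot), truck_at(t1,depot), truck_at(t3,gate)}

== RESULT ==
["pkg_at(p1,depot)", "truck_at(t1,depot)", "truck_at(t3,gate)"]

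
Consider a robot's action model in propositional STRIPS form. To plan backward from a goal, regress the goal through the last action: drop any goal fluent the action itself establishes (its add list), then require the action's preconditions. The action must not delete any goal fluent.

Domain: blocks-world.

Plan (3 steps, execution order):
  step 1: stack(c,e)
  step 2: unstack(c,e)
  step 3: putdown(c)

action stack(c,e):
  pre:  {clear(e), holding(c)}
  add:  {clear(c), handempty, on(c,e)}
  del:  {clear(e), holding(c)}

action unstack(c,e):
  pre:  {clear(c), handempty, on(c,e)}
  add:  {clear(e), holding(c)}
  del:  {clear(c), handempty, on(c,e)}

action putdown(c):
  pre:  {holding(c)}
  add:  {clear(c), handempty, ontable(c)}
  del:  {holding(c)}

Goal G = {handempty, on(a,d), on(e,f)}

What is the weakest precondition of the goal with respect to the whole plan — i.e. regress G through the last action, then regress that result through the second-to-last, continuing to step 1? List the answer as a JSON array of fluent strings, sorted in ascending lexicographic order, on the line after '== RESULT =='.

Regress step by step:
  through step 3 (putdown(c)): drop {handempty}, keep {on(a,d), on(e,f)}, require {holding(c)}
    → {holding(c), on(a,d), on(e,f)}
  through step 2 (unstack(c,e)): drop {holding(c)}, keep {on(a,d), on(e,f)}, require {clear(c), handempty, on(c,e)}
    → {clear(c), handempty, on(a,d), on(c,e), on(e,f)}
  through step 1 (stack(c,e)): drop {clear(c), handempty, on(c,e)}, keep {on(a,d), on(e,f)}, require {clear(e), holding(c)}
    → {clear(e), holding(c), on(a,d), on(e,f)}

== RESULT ==
["clear(e)", "holding(c)", "on(a,d)", "on(e,f)"]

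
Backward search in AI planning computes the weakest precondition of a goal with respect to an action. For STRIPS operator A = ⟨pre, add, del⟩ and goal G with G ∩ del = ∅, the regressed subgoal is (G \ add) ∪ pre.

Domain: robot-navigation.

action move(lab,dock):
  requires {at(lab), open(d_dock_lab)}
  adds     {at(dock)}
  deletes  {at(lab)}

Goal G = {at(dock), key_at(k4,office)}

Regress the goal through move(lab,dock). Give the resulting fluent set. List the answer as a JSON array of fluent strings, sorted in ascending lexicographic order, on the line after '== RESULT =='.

Compute (G \ add) ∪ pre:
  G ∩ del = {}  (empty — regression defined)
  G \ add = {at(dock), key_at(k4,office)} \ {at(dock)} = {key_at(k4,office)}
  ∪ pre   = {key_at(k4,office)} ∪ {at(lab), open(d_dock_lab)}
          = {at(lab), key_at(k4,office), open(d_dock_lab)}

== RESULT ==
["at(lab)", "key_at(k4,office)", "open(d_dock_lab)"]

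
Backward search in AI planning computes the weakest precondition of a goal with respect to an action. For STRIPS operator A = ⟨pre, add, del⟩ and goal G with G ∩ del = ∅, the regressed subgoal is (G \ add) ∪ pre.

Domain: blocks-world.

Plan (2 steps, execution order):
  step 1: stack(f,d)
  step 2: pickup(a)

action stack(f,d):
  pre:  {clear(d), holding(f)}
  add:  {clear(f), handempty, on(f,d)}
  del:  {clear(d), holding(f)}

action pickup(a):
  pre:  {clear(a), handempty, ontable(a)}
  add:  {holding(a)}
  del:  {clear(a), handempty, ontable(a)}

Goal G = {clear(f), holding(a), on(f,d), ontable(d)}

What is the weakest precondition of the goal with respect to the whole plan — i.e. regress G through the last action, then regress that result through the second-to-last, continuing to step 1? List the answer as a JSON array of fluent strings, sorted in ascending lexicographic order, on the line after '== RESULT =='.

Work backward from the goal:
  through step 2 (pickup(a)): drop {holding(a)}, keep {clear(f), on(f,d), ontable(d)}, require {clear(a), handempty, ontable(a)}
    → {clear(a), clear(f), handempty, on(f,d), ontable(a), ontable(d)}
  through step 1 (stack(f,d)): drop {clear(f), handempty, on(f,d)}, keep {clear(a), ontable(a), ontable(d)}, require {clear(d), holding(f)}
    → {clear(a), clear(d), holding(f), ontable(a), ontable(d)}

== RESULT ==
["clear(a)", "clear(d)", "holding(f)", "ontable(a)", "ontable(d)"]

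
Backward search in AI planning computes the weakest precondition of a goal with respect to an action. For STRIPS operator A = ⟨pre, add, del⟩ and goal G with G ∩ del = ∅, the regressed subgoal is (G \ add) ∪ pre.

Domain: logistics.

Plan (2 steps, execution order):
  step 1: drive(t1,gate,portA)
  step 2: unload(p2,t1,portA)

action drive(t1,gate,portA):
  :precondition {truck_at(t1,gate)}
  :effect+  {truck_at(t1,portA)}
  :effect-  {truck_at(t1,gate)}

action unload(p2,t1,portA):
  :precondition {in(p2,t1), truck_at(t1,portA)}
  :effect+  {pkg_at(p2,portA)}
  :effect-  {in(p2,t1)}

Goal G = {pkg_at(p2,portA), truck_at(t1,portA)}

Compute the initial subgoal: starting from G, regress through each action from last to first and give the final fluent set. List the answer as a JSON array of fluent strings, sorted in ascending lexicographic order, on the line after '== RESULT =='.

Regress step by step:
  through step 2 (unload(p2,t1,portA)): drop {pkg_at(p2,portA)}, keep {truck_at(t1,portA)}, require {in(p2,t1), truck_at(t1,portA)}
    → {in(p2,t1), truck_at(t1,portA)}
  through step 1 (drive(t1,gate,portA)): drop {truck_at(t1,portA)}, keep {in(p2,t1)}, require {truck_at(t1,gate)}
    → {in(p2,t1), truck_at(t1,gate)}

== RESULT ==
["in(p2,t1)", "truck_at(t1,gate)"]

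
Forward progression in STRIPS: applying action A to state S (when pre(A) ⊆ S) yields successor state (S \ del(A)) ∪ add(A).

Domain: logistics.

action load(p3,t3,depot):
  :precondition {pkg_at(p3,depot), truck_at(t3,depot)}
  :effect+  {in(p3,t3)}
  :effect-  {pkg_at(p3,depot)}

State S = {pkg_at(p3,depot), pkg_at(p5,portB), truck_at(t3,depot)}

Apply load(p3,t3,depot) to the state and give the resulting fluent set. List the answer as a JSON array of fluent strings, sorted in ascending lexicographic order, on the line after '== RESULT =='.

Compute (S \ del) ∪ add:
  pre ⊆ S: {pkg_at(p3,depot), truck_at(t3,depot)} ⊆ S  — applicable
  S \ del = {pkg_at(p5,portB), truck_at(t3,depot)}
  ∪ add   = {in(p3,t3), pkg_at(p5,portB), truck_at(t3,depot)}

== RESULT ==
["in(p3,t3)", "pkg_at(p5,portB)", "truck_at(t3,depot)"]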